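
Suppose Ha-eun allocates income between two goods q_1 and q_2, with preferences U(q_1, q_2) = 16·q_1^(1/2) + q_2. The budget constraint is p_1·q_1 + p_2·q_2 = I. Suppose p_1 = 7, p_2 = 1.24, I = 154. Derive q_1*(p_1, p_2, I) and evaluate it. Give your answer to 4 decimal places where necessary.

q_1* = 2.0083

MU_q_1 = 8/√q_1, MU_q_2 = 1. Tangency: 8/√q_1 = p_1/p_2.
Thus q_1* = (8·p_2/p_1)² — independent of I — with the rest of income spent on q_2.
Plugging in: q_1* = (8·1.24/7)² = 2.0083.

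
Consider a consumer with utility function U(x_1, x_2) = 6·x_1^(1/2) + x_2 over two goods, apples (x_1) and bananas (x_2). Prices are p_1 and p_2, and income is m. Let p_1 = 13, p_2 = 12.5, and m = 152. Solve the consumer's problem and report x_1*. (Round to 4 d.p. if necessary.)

x_1* = 8.321

Set MRS = p_1/p_2: 3·x_1^(−1/2) = p_1/p_2.
Solve: √x_1 = 3·p_2/p_1, so x_1*(p_1,p_2) = (3·p_2/p_1)², and x_2* = (m − p_1·x_1*)/p_2.
Plugging in: x_1* = (3·12.5/13)² = 8.321.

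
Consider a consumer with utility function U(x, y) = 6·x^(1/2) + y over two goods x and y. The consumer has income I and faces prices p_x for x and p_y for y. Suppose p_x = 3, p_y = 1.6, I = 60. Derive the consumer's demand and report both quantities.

Plugging in: x* = (3·1.6/3)² = 2.56, y* = 32.7.

x* = 2.56, y* = 32.7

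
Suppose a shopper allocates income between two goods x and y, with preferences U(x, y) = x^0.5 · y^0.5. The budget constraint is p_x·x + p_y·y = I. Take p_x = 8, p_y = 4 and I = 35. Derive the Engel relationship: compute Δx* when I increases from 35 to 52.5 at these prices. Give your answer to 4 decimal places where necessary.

Δx* = 1.0938

Tangency: MRS = y/x = p_x/p_y.
Rearranging, p_y·y = p_x·x. Substituting into the budget gives p_x·x·(1 + 1) = I.
Demand: x*(p_x,p_y,I) = 0.5·I/p_x and y* = 0.5·I/p_y.
At p_x=8, p_y=4, I=35: x* = 0.5·35/8 = 2.1875.
At I' = 52.5: x* = 3.2812. Change: 3.2812 − 2.1875 = 1.0938.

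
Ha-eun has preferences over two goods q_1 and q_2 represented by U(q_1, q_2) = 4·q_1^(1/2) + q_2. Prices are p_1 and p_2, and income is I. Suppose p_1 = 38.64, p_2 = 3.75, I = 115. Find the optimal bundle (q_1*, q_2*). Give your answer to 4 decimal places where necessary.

q_1* = 0.0377, q_2* = 30.2785

Set MRS = p_1/p_2: 2·q_1^(−1/2) = p_1/p_2.
Thus q_1* = (2·p_2/p_1)² — independent of I — with the rest of income spent on q_2.
Plugging in: q_1* = (2·3.75/38.64)² = 0.0377, q_2* = 30.2785.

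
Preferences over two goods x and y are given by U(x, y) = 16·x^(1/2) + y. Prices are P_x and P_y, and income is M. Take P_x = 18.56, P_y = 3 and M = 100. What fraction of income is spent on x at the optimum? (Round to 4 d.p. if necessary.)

Utility is quasi-linear in y; the FOC for x is 8/√x = P_x/P_y.
Thus x* = (8·P_y/P_x)² — independent of M — with the rest of income spent on y.
Plugging in: x* = (8·3/18.56)² = 1.6721, y* = 22.9885.
Expenditure on x: 18.56·1.6721 = 31.0345; share = 0.3103.

share on x = 0.3103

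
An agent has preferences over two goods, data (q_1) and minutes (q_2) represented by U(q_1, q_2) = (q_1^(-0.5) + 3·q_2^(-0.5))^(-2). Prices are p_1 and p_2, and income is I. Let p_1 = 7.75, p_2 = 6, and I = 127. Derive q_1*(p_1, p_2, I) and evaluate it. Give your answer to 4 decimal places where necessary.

q_1* = 5.6313

From the CES first-order condition, (1/3)·(q_2/q_1)^(1.5) = p_1/p_2.
Hence q_2/q_1 = (3·p_1/p_2)^(1/(1.5)), i.e. raised to the 2/3 power.
With the ratio pinned down, the budget gives q_1* = I/(p_1 + p_2·(q_2/q_1)) and q_2* = (q_2/q_1)·q_1*.
Numerically q_2/q_1 = 2.467068, so q_1* = 127/(7.75 + 6·2.467068) = 5.6313.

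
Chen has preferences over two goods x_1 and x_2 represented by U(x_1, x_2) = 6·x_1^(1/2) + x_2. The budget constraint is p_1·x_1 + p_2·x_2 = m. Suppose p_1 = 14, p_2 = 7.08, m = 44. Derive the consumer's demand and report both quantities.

Set MRS = p_1/p_2: 3·x_1^(−1/2) = p_1/p_2.
Solve: √x_1 = 3·p_2/p_1, so x_1*(p_1,p_2) = (3·p_2/p_1)², and x_2* = (m − p_1·x_1*)/p_2.
Plugging in: x_1* = (3·7.08/14)² = 2.3017, x_2* = 1.6633.

x_1* = 2.3017, x_2* = 1.6633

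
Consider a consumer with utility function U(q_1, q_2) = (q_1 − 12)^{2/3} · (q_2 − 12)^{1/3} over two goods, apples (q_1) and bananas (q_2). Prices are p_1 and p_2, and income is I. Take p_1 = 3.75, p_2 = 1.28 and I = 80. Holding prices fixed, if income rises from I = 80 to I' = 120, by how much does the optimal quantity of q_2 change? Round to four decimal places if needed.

Let q_1' = q_1−12, q_2' = q_2−12. MRS = 2·q_2'/q_1' = p_1/p_2.
After buying the subsistence bundle (12, 12), a share 2/3 of the remaining income goes to q_1: q_1* = 12 + 2/3·(I − 12p_1 − 12p_2)/p_1.
Discretionary income = 80 − 12·3.75 − 12·1.28 = 19.64; q_2* = 12 + 1/3·19.64/1.28 = 17.1146.
At I' = 120: q_2* = 27.5312. Change: 27.5312 − 17.1146 = 10.4167.

Δq_2* = 10.4167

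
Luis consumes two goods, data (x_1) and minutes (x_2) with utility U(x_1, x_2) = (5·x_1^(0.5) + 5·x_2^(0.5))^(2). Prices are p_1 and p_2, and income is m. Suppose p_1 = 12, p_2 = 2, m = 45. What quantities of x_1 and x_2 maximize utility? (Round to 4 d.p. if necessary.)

x_1* = 0.5357, x_2* = 19.2857

Numerically x_2/x_1 = 36, so x_1* = 45/(12 + 2·36) = 0.5357 and x_2* = 36·0.5357 = 19.2857.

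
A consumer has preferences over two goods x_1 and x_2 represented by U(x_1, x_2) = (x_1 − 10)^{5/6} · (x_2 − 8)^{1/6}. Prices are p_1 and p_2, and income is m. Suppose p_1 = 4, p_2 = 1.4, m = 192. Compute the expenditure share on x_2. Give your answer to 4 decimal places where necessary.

share on x_2 = 0.1806

This is Cobb-Douglas in (x_1−10, x_2−8): tangency gives 5/6·p_2·(x_2−8) = 1/6·p_1·(x_1−10).
Substituting into the budget: x_1* = 10 + 5/6·(m − 10·p_1 − 8·p_2)/p_1, and x_2* = 8 + 1/6·(…)/p_2.
Discretionary income = 192 − 10·4 − 8·1.4 = 140.8; x_1* = 10 + 5/6·140.8/4 = 39.3333; x_2* = 8 + 1/6·140.8/1.4 = 24.7619.
Expenditure on x_2: 1.4·24.7619 = 34.6667; share = 0.1806.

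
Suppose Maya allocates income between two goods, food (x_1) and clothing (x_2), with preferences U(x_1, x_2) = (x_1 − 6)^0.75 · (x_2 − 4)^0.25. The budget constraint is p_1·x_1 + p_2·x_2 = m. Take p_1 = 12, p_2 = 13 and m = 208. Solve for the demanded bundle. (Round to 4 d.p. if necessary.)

MRS = 3·(x_2−4)/(x_1−6). Tangency with p_1/p_2 gives x_2−4 = (1/3)·(p_1/p_2)·(x_1−6).
After buying the subsistence bundle (6, 4), a share 0.75 of the remaining income goes to x_1: x_1* = 6 + 0.75·(m − 6p_1 − 4p_2)/p_1.
Discretionary income = 208 − 6·12 − 4·13 = 84; x_1* = 6 + 0.75·84/12 = 11.25; x_2* = 4 + 0.25·84/13 = 5.6154.

x_1* = 11.25, x_2* = 5.6154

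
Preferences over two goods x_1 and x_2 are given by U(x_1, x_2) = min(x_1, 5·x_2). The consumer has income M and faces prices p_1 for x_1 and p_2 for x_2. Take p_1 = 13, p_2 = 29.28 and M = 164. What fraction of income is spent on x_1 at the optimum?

share on x_1 = 0.6894

With perfect complements, no substitution: consume in ratio x_1:x_2 = 5:1.
Budget: p_1·x_1 + p_2·(1/5)·x_1 = M, so (5·p_1 + p_2)·x_1 = 5·M.
Demand: x_1*(p_1,p_2,M) = 5·M/(5·p_1 + p_2), x_2* = M/(5·p_1 + p_2).
Here 5·13 + 29.28 = 94.28, giving x_1* = 8.6975 and x_2* = 1.7395.
Expenditure on x_1: 13·8.6975 = 113.0675; share = 0.6894.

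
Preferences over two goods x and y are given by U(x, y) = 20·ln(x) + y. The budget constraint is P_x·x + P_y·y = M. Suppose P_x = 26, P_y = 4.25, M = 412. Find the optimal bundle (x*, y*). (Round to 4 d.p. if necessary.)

So x*(P_x,P_y) = 20·P_y/P_x, independent of income; and y* = (M − 20·P_y)/P_y.
At the given prices: x* = 20·4.25/26 = 3.2692, and y* = 76.9412.

x* = 3.2692, y* = 76.9412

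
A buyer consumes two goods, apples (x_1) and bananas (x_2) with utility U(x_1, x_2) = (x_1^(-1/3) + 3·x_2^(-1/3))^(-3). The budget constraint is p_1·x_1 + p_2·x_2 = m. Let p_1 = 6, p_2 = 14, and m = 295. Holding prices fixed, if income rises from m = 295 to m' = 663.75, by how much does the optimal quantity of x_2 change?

With the ratio pinned down, the budget gives x_1* = m/(p_1 + p_2·(x_2/x_1)) and x_2* = (x_2/x_1)·x_1*.
Numerically x_2/x_1 = 1.20742, so x_1* = 295/(6 + 14·1.20742) = 12.8799 and x_2* = 1.20742·12.8799 = 15.5515.
At m' = 663.75: x_2* = 34.9908. Change: 34.9908 − 15.5515 = 19.4393.

Δx_2* = 19.4393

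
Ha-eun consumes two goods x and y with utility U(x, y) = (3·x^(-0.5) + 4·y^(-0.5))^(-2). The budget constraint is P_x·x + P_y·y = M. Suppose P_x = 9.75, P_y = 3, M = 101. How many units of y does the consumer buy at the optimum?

y* = 15.1464

From the CES first-order condition, (3/4)·(y/x)^(1.5) = P_x/P_y.
Hence y/x = ((4/3)·P_x/P_y)^(1/(1.5)), i.e. raised to the 2/3 power.
Substitute y = (y/x)·x into the budget: x* = M/(P_x + P_y·(y/x)).
Numerically y/x = 2.657958, so x* = 101/(9.75 + 3·2.657958) = 5.6985 and y* = 2.657958·5.6985 = 15.1464.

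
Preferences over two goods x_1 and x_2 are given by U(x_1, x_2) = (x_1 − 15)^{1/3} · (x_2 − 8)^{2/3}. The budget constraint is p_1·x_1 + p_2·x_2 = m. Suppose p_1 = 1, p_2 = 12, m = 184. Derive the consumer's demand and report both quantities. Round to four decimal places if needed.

Discretionary income = 184 − 15·1 − 8·12 = 73; x_1* = 15 + 1/3·73/1 = 39.3333; x_2* = 8 + 2/3·73/12 = 12.0556.

x_1* = 39.3333, x_2* = 12.0556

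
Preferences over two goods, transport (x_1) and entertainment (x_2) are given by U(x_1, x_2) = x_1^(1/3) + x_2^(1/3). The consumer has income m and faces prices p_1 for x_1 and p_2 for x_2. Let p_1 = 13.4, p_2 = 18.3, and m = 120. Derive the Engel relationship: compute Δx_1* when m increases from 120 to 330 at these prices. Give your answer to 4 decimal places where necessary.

Δx_1* = 8.4451

MRS = MU_x_1/MU_x_2 = (x_2/x_1)^(2/3). Set equal to p_1/p_2.
Hence x_2/x_1 = (p_1/p_2)^(1/(2/3)), i.e. raised to the 1.5 power.
Substitute x_2 = (x_2/x_1)·x_1 into the budget: x_1* = m/(p_1 + p_2·(x_2/x_1)).
Numerically x_2/x_1 = 0.626586, so x_1* = 120/(13.4 + 18.3·0.626586) = 4.8258.
At m' = 330: x_1* = 13.2709. Change: 13.2709 − 4.8258 = 8.4451.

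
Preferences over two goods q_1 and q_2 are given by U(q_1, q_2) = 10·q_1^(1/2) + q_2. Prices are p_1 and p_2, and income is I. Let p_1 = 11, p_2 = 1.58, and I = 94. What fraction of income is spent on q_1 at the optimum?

Thus q_1* = (5·p_2/p_1)² — independent of I — with the rest of income spent on q_2.
Plugging in: q_1* = (5·1.58/11)² = 0.5158, q_2* = 55.9028.
Expenditure on q_1: 11·0.5158 = 5.6736; share = 0.0604.

share on q_1 = 0.0604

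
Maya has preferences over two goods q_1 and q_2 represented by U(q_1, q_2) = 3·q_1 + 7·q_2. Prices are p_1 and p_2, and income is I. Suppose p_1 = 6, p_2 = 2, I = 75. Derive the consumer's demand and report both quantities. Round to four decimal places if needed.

Linear utility — the consumer picks whichever good has higher MU/price: 3/6 = 0.5 vs 7/2 = 3.5.
q_2 gives more utility per dollar, so spend all income on q_2: q_2* = I/p_2, q_1* = 0.
Numerically: q_1* = 0, q_2* = 37.5.

q_1* = 0, q_2* = 37.5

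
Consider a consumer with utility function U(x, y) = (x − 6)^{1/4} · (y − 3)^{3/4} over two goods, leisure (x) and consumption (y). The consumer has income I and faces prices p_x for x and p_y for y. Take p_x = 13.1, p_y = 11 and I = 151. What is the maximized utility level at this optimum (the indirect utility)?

This is Cobb-Douglas in (x−6, y−3): tangency gives 0.25·p_y·(y−3) = 0.75·p_x·(x−6).
Substituting into the budget: x* = 6 + 0.25·(I − 6·p_x − 3·p_y)/p_x, and y* = 3 + 0.75·(…)/p_y.
Discretionary income = 151 − 6·13.1 − 3·11 = 39.4; x* = 6 + 0.25·39.4/13.1 = 6.7519; y* = 3 + 0.75·39.4/11 = 5.6864.
Utility at the optimum: U(6.7519, 5.6864) = 1.954.

V = 1.954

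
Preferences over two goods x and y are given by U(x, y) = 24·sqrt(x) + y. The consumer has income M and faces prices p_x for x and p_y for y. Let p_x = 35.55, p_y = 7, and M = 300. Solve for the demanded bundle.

Set MRS = p_x/p_y: 12·x^(−1/2) = p_x/p_y.
Thus x* = (12·p_y/p_x)² — independent of M — with the rest of income spent on y.
Plugging in: x* = (12·7/35.55)² = 5.5832, y* = 14.5027.

x* = 5.5832, y* = 14.5027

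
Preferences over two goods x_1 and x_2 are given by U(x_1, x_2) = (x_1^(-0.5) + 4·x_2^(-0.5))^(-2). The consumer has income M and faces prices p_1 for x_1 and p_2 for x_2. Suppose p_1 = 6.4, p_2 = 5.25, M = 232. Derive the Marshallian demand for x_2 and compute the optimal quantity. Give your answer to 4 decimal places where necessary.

MRS = MU_x_1/MU_x_2 = (1/4)·(x_2/x_1)^(1.5). Set equal to p_1/p_2.
Hence x_2/x_1 = (4·p_1/p_2)^(1/(1.5)), i.e. raised to the 2/3 power.
Substitute x_2 = (x_2/x_1)·x_1 into the budget: x_1* = M/(p_1 + p_2·(x_2/x_1)).
Numerically x_2/x_1 = 2.875547, so x_1* = 232/(6.4 + 5.25·2.875547) = 10.7924 and x_2* = 2.875547·10.7924 = 31.034.

x_2* = 31.034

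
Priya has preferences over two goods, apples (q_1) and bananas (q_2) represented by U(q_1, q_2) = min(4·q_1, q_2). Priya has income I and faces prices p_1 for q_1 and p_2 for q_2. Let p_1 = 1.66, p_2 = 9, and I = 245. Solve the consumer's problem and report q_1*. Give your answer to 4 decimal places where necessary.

Leontief preferences: the optimum is at the kink where q_1/1 = q_2/4, i.e. q_2 = 4·q_1.
Budget: p_1·q_1 + p_2·4·q_1 = I, so (p_1 + 4·p_2)·q_1 = I.
Demand: q_1*(p_1,p_2,I) = I/(p_1 + 4·p_2), q_2* = 4·I/(p_1 + 4·p_2).
Here 1.66 + 4·9 = 37.66, giving q_1* = 6.5056.

q_1* = 6.5056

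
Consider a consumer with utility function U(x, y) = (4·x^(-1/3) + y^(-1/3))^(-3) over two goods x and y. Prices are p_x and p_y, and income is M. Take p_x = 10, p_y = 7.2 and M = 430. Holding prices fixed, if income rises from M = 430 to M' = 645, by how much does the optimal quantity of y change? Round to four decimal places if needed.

From the CES first-order condition, 4·(y/x)^(4/3) = p_x/p_y.
Solve for the ratio: y/x = [(1/4)·p_x/p_y]^(0.75).
Substitute y = (y/x)·x into the budget: x* = M/(p_x + p_y·(y/x)).
Numerically y/x = 0.45233, so x* = 430/(10 + 7.2·0.45233) = 32.4362 and y* = 0.45233·32.4362 = 14.6719.
At M' = 645: y* = 22.0078. Change: 22.0078 − 14.6719 = 7.3359.

Δy* = 7.3359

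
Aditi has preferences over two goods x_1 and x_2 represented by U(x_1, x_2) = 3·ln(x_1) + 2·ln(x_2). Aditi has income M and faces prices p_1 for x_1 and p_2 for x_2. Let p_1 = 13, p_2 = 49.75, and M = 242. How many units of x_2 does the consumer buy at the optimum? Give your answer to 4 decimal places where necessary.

x_2* = 1.9457

The MRS is (3/2)·x_2/x_1. Set MRS = p_1/p_2.
So 3·p_2·x_2 = 2·p_1·x_1; combined with the budget, a share 0.6 of income goes to x_1.
Demand: x_1*(p_1,p_2,M) = 0.6·M/p_1 and x_2* = 0.4·M/p_2.
At p_1=13, p_2=49.75, M=242: x_2* = 0.4·242/49.75 = 1.9457.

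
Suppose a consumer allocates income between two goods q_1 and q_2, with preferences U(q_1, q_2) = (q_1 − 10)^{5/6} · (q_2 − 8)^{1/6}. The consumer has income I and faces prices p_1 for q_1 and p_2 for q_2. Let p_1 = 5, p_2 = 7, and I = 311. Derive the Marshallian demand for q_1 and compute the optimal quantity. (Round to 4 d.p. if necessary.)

q_1* = 44.1667

Substituting into the budget: q_1* = 10 + 5/6·(I − 10·p_1 − 8·p_2)/p_1, and q_2* = 8 + 1/6·(…)/p_2.
Discretionary income = 311 − 10·5 − 8·7 = 205; q_1* = 10 + 5/6·205/5 = 44.1667.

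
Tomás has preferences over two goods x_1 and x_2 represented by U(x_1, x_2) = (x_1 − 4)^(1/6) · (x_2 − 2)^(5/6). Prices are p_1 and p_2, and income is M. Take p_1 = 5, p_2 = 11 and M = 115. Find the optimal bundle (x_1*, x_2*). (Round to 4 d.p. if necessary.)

After buying the subsistence bundle (4, 2), a share 1/6 of the remaining income goes to x_1: x_1* = 4 + 1/6·(M − 4p_1 − 2p_2)/p_1.
Discretionary income = 115 − 4·5 − 2·11 = 73; x_1* = 4 + 1/6·73/5 = 6.4333; x_2* = 2 + 5/6·73/11 = 7.5303.

x_1* = 6.4333, x_2* = 7.5303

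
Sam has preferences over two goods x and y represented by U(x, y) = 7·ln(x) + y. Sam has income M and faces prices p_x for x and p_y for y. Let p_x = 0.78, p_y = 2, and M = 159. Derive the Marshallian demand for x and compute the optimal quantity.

x* = 17.9487

MU_x = 7/x, MU_y = 1. Tangency: 7/x = p_x/p_y.
So x*(p_x,p_y) = 7·p_y/p_x, independent of income; and y* = (M − 7·p_y)/p_y.
At the given prices: x* = 7·2/0.78 = 17.9487.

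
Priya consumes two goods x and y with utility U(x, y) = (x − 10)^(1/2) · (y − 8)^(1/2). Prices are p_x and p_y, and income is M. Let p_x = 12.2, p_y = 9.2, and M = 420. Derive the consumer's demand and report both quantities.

x* = 19.1967, y* = 20.1957

This is Cobb-Douglas in (x−10, y−8): tangency gives 0.5·p_y·(y−8) = 0.5·p_x·(x−10).
After buying the subsistence bundle (10, 8), a share 0.5 of the remaining income goes to x: x* = 10 + 0.5·(M − 10p_x − 8p_y)/p_x.
Discretionary income = 420 − 10·12.2 − 8·9.2 = 224.4; x* = 10 + 0.5·224.4/12.2 = 19.1967; y* = 8 + 0.5·224.4/9.2 = 20.1957.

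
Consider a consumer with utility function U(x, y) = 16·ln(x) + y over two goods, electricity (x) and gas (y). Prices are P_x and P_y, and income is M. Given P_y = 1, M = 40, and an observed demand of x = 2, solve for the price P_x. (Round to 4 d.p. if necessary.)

MU_x = 16/x, MU_y = 1. Tangency: 16/x = P_x/P_y.
So x*(P_x,P_y) = 16·P_y/P_x, independent of income; and y* = (M − 16·P_y)/P_y.
Set x* = 2 in the demand function and solve for P_x: P_x = 8.

P_x = 8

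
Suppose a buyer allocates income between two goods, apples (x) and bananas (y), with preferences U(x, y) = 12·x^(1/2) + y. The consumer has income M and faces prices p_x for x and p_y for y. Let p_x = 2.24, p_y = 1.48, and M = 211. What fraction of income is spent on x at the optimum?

MU_x = 6/√x, MU_y = 1. Tangency: 6/√x = p_x/p_y.
Solve: √x = 6·p_y/p_x, so x*(p_x,p_y) = (6·p_y/p_x)², and y* = (M − p_x·x*)/p_y.
Plugging in: x* = (6·1.48/2.24)² = 15.7156, y* = 118.7819.
Expenditure on x: 2.24·15.7156 = 35.2029; share = 0.1668.

share on x = 0.1668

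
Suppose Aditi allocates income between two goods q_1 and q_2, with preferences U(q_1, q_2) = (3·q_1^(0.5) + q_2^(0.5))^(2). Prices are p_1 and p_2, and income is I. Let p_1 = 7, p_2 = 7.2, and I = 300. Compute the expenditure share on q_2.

Numerically q_2/q_1 = 0.105024, so q_1* = 300/(7 + 7.2·0.105024) = 38.6789 and q_2* = 0.105024·38.6789 = 4.0622.
Expenditure on q_2: 7.2·4.0622 = 29.2479; share = 0.0975.

share on q_2 = 0.0975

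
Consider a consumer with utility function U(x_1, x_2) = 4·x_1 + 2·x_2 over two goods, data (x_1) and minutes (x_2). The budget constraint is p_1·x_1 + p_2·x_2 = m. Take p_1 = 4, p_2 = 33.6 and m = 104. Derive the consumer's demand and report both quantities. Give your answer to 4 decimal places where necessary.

Linear utility — the consumer picks whichever good has higher MU/price: 4/4 = 1 vs 2/33.6 = 0.0595.
x_1 gives more utility per dollar, so spend all income on x_1: x_1* = m/p_1, x_2* = 0.
Numerically: x_1* = 26, x_2* = 0.

x_1* = 26, x_2* = 0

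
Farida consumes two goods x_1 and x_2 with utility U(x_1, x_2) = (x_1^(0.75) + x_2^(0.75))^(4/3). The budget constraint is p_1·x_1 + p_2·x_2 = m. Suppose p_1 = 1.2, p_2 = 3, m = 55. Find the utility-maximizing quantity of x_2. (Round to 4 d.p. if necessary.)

x_2* = 1.1028

Substitute x_2 = (x_2/x_1)·x_1 into the budget: x_1* = m/(p_1 + p_2·(x_2/x_1)).
Numerically x_2/x_1 = 0.0256, so x_1* = 55/(1.2 + 3·0.0256) = 43.0764 and x_2* = 0.0256·43.0764 = 1.1028.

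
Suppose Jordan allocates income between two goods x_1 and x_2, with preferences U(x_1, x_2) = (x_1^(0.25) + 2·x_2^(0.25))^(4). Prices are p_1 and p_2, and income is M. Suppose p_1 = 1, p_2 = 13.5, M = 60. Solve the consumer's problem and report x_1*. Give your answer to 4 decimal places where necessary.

x_1* = 29.1507

Substitute x_2 = (x_2/x_1)·x_1 into the budget: x_1* = M/(p_1 + p_2·(x_2/x_1)).
Numerically x_2/x_1 = 0.07839, so x_1* = 60/(1 + 13.5·0.07839) = 29.1507.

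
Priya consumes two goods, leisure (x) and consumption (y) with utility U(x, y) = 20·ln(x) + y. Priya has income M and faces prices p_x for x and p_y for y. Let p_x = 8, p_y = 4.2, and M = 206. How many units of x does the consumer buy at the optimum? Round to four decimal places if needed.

x* = 10.5

MU_x = 20/x, MU_y = 1. Tangency: 20/x = p_x/p_y.
So x*(p_x,p_y) = 20·p_y/p_x, independent of income; and y* = (M − 20·p_y)/p_y.
At the given prices: x* = 20·4.2/8 = 10.5.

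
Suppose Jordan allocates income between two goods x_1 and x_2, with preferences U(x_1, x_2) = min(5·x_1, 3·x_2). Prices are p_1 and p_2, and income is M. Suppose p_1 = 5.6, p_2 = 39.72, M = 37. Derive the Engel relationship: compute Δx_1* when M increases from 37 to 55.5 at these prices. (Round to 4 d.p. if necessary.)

Here 3·5.6 + 5·39.72 = 215.4, giving x_1* = 0.5153.
At M' = 55.5: x_1* = 0.773. Change: 0.773 − 0.5153 = 0.2577.

Δx_1* = 0.2577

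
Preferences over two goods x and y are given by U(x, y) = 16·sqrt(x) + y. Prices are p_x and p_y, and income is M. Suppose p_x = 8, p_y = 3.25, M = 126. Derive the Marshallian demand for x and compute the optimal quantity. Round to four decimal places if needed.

Utility is quasi-linear in y; the FOC for x is 8/√x = p_x/p_y.
Thus x* = (8·p_y/p_x)² — independent of M — with the rest of income spent on y.
Plugging in: x* = (8·3.25/8)² = 10.5625.

x* = 10.5625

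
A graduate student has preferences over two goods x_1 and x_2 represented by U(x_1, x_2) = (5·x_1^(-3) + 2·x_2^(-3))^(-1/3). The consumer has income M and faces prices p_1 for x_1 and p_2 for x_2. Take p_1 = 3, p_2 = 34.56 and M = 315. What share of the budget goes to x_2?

MU_x_1 ∝ 5·x_1^(-4), MU_x_2 ∝ 2·x_2^(-4), so MRS = (5/2)·(x_2/x_1)^(4) = p_1/p_2.
Solve for the ratio: x_2/x_1 = [(2/5)·p_1/p_2]^(0.25).
Substitute x_2 = (x_2/x_1)·x_1 into the budget: x_1* = M/(p_1 + p_2·(x_2/x_1)).
Numerically x_2/x_1 = 0.43167, so x_1* = 315/(3 + 34.56·0.43167) = 17.5796 and x_2* = 0.43167·17.5796 = 7.5886.
Expenditure on x_2: 34.56·7.5886 = 262.2613; share = 0.8326.

share on x_2 = 0.8326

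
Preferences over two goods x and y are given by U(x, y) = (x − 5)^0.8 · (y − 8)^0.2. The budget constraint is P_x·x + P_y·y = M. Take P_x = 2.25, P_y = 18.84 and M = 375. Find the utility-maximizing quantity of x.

x* = 80.744

This is Cobb-Douglas in (x−5, y−8): tangency gives 0.8·P_y·(y−8) = 0.2·P_x·(x−5).
After buying the subsistence bundle (5, 8), a share 0.8 of the remaining income goes to x: x* = 5 + 0.8·(M − 5P_x − 8P_y)/P_x.
Discretionary income = 375 − 5·2.25 − 8·18.84 = 213.03; x* = 5 + 0.8·213.03/2.25 = 80.744.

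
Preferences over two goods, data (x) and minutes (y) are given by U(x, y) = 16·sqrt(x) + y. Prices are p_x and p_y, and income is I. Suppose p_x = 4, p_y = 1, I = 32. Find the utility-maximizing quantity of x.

x* = 4

Set MRS = p_x/p_y: 8·x^(−1/2) = p_x/p_y.
Thus x* = (8·p_y/p_x)² — independent of I — with the rest of income spent on y.
Plugging in: x* = (8·1/4)² = 4.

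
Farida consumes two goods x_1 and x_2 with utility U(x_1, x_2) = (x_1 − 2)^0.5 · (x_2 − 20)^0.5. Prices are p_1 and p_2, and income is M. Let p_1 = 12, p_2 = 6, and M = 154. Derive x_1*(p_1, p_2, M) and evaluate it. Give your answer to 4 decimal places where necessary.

This is Cobb-Douglas in (x_1−2, x_2−20): tangency gives 0.5·p_2·(x_2−20) = 0.5·p_1·(x_1−2).
After buying the subsistence bundle (2, 20), a share 0.5 of the remaining income goes to x_1: x_1* = 2 + 0.5·(M − 2p_1 − 20p_2)/p_1.
Discretionary income = 154 − 2·12 − 20·6 = 10; x_1* = 2 + 0.5·10/12 = 2.4167.

x_1* = 2.4167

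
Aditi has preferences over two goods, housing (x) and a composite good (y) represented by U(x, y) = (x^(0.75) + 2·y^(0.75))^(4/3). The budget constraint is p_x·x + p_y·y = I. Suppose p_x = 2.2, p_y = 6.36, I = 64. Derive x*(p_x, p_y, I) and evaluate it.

From the CES first-order condition, (1/2)·(y/x)^(0.25) = p_x/p_y.
Solve for the ratio: y/x = [2·p_x/p_y]^(4).
With the ratio pinned down, the budget gives x* = I/(p_x + p_y·(y/x)) and y* = (y/x)·x*.
Numerically y/x = 0.229077, so x* = 64/(2.2 + 6.36·0.229077) = 17.501.

x* = 17.501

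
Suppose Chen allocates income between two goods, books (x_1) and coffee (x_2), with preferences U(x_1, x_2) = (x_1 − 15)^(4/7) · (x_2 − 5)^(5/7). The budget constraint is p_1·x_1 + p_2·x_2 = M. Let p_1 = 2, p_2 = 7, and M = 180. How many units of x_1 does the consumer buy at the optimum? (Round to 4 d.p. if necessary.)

x_1* = 40.5556

This is Cobb-Douglas in (x_1−15, x_2−5): tangency gives 4/7·p_2·(x_2−5) = 5/7·p_1·(x_1−15).
After buying the subsistence bundle (15, 5), a share 4/9 of the remaining income goes to x_1: x_1* = 15 + 4/9·(M − 15p_1 − 5p_2)/p_1.
Discretionary income = 180 − 15·2 − 5·7 = 115; x_1* = 15 + 4/9·115/2 = 40.5556.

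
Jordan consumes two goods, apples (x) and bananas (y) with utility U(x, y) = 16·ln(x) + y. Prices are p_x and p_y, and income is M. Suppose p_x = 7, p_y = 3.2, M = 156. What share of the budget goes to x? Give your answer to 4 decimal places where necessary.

share on x = 0.3282

At the given prices: x* = 16·3.2/7 = 7.3143, and y* = 32.75.
Expenditure on x: 7·7.3143 = 51.2; share = 0.3282.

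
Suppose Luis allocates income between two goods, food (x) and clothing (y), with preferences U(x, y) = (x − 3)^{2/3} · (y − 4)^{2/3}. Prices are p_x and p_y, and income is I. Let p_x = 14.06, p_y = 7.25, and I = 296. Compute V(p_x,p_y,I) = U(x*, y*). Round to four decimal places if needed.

This is Cobb-Douglas in (x−3, y−4): tangency gives 2/3·p_y·(y−4) = 2/3·p_x·(x−3).
Substituting into the budget: x* = 3 + 0.5·(I − 3·p_x − 4·p_y)/p_x, and y* = 4 + 0.5·(…)/p_y.
Discretionary income = 296 − 3·14.06 − 4·7.25 = 224.82; x* = 3 + 0.5·224.82/14.06 = 10.995; y* = 4 + 0.5·224.82/7.25 = 19.5048.
Utility at the optimum: U(10.995, 19.5048) = 24.8613.

V = 24.8613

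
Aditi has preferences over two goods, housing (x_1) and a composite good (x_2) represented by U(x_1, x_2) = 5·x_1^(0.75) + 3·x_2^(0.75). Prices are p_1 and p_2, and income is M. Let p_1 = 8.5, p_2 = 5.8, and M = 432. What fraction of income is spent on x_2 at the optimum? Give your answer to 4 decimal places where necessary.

share on x_2 = 0.2897

MRS = MU_x_1/MU_x_2 = (5/3)·(x_2/x_1)^(0.25). Set equal to p_1/p_2.
Hence x_2/x_1 = ((3/5)·p_1/p_2)^(1/(0.25)), i.e. raised to the 4 power.
Substitute x_2 = (x_2/x_1)·x_1 into the budget: x_1* = M/(p_1 + p_2·(x_2/x_1)).
Numerically x_2/x_1 = 0.597818, so x_1* = 432/(8.5 + 5.8·0.597818) = 36.0982 and x_2* = 0.597818·36.0982 = 21.5802.
Expenditure on x_2: 5.8·21.5802 = 125.165; share = 0.2897.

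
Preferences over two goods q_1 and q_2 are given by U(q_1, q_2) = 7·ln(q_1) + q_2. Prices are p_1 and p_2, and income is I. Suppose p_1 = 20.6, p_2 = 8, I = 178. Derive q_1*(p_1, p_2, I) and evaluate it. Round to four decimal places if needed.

q_1* = 2.7184

Set MRS = p_1/p_2: (7/q_1)/1 = p_1/p_2.
So q_1*(p_1,p_2) = 7·p_2/p_1, independent of income; and q_2* = (I − 7·p_2)/p_2.
At the given prices: q_1* = 7·8/20.6 = 2.7184.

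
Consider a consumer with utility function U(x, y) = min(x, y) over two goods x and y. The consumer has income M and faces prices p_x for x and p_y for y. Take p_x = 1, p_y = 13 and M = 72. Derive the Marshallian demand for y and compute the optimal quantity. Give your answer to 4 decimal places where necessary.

Here 1 + 13 = 14, giving y* = 5.1429.

y* = 5.1429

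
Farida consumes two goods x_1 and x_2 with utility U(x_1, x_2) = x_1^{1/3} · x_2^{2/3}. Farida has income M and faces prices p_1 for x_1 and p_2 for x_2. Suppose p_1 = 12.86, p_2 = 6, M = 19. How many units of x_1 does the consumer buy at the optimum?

x_1* = 0.4925

The MRS is (1/2)·x_2/x_1. Set MRS = p_1/p_2.
Rearranging, p_2·x_2 = 2·p_1·x_1. Substituting into the budget gives p_1·x_1·(1 + 2) = M.
Demand: x_1*(p_1,p_2,M) = 1/3·M/p_1 and x_2* = 2/3·M/p_2.
At p_1=12.86, p_2=6, M=19: x_1* = 1/3·19/12.86 = 0.4925.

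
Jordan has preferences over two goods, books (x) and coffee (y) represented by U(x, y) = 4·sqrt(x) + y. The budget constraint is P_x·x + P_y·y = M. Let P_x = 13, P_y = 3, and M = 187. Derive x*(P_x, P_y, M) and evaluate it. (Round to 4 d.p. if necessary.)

Set MRS = P_x/P_y: 2·x^(−1/2) = P_x/P_y.
Solve: √x = 2·P_y/P_x, so x*(P_x,P_y) = (2·P_y/P_x)², and y* = (M − P_x·x*)/P_y.
Plugging in: x* = (2·3/13)² = 0.213.

x* = 0.213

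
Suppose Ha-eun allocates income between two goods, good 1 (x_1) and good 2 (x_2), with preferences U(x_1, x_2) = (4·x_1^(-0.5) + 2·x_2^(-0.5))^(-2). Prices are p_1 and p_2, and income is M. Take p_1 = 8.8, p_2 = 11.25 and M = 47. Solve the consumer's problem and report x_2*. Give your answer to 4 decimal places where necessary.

x_2* = 1.6965

MU_x_1 ∝ 4·x_1^(-1.5), MU_x_2 ∝ 2·x_2^(-1.5), so MRS = 2·(x_2/x_1)^(1.5) = p_1/p_2.
Hence x_2/x_1 = ((1/2)·p_1/p_2)^(1/(1.5)), i.e. raised to the 2/3 power.
With the ratio pinned down, the budget gives x_1* = M/(p_1 + p_2·(x_2/x_1)) and x_2* = (x_2/x_1)·x_1*.
Numerically x_2/x_1 = 0.534811, so x_1* = 47/(8.8 + 11.25·0.534811) = 3.1721 and x_2* = 0.534811·3.1721 = 1.6965.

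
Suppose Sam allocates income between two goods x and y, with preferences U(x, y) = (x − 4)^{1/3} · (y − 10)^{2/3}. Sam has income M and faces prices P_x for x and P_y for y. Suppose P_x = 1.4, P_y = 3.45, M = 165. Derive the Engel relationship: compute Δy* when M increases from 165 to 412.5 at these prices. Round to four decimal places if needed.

MRS = (1/2)·(y−10)/(x−4). Tangency with P_x/P_y gives y−10 = 2·(P_x/P_y)·(x−4).
After buying the subsistence bundle (4, 10), a share 1/3 of the remaining income goes to x: x* = 4 + 1/3·(M − 4P_x − 10P_y)/P_x.
Discretionary income = 165 − 4·1.4 − 10·3.45 = 124.9; y* = 10 + 2/3·124.9/3.45 = 34.1353.
At M' = 412.5: y* = 81.9614. Change: 81.9614 − 34.1353 = 47.8261.

Δy* = 47.8261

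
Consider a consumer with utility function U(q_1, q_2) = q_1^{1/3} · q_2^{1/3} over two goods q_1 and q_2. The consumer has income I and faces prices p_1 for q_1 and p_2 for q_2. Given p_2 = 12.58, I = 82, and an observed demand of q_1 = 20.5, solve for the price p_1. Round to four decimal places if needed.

MU_q_1/MU_q_2 = (1/3·q_2)/(1/3·q_1); tangency sets this equal to p_1/p_2.
So 1/3·p_2·q_2 = 1/3·p_1·q_1; combined with the budget, a share 0.5 of income goes to q_1.
Demand: q_1*(p_1,p_2,I) = 0.5·I/p_1 and q_2* = 0.5·I/p_2.
Set q_1* = 20.5 in the demand function and solve for p_1: p_1 = 2.

p_1 = 2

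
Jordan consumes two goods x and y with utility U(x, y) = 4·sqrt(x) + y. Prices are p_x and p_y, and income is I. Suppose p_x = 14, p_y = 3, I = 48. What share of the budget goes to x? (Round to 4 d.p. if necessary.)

share on x = 0.0536

MU_x = 2/√x, MU_y = 1. Tangency: 2/√x = p_x/p_y.
Thus x* = (2·p_y/p_x)² — independent of I — with the rest of income spent on y.
Plugging in: x* = (2·3/14)² = 0.1837, y* = 15.1429.
Expenditure on x: 14·0.1837 = 2.5714; share = 0.0536.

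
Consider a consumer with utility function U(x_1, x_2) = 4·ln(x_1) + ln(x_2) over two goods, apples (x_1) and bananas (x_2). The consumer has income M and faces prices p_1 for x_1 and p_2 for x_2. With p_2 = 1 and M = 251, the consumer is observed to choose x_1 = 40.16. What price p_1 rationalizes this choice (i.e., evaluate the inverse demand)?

The MRS is 4·x_2/x_1. Set MRS = p_1/p_2.
Rearranging, p_2·x_2 = (1/4)·p_1·x_1. Substituting into the budget gives p_1·x_1·(1 + (1/4)) = M.
Demand: x_1*(p_1,p_2,M) = 0.8·M/p_1 and x_2* = 0.2·M/p_2.
Set x_1* = 40.16 in the demand function and solve for p_1: p_1 = 5.

p_1 = 5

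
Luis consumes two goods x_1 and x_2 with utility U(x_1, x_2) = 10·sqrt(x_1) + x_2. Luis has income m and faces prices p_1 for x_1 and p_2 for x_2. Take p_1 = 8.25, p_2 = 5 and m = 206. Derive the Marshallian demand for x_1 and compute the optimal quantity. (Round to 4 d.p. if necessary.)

x_1* = 9.1827

MU_x_1 = 5/√x_1, MU_x_2 = 1. Tangency: 5/√x_1 = p_1/p_2.
Thus x_1* = (5·p_2/p_1)² — independent of m — with the rest of income spent on x_2.
Plugging in: x_1* = (5·5/8.25)² = 9.1827.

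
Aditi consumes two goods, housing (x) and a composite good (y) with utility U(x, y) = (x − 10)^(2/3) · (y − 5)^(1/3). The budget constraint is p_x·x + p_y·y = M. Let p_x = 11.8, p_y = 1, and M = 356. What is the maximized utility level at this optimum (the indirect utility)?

MRS = 2·(y−5)/(x−10). Tangency with p_x/p_y gives y−5 = (1/2)·(p_x/p_y)·(x−10).
Substituting into the budget: x* = 10 + 2/3·(M − 10·p_x − 5·p_y)/p_x, and y* = 5 + 1/3·(…)/p_y.
Discretionary income = 356 − 10·11.8 − 5·1 = 233; x* = 10 + 2/3·233/11.8 = 23.1638; y* = 5 + 1/3·233/1 = 82.6667.
Utility at the optimum: U(23.1638, 82.6667) = 23.7867.

V = 23.7867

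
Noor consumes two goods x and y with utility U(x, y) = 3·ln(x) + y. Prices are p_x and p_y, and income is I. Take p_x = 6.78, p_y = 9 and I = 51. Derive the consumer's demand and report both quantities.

MU_x = 3/x, MU_y = 1. Tangency: 3/x = p_x/p_y.
So x*(p_x,p_y) = 3·p_y/p_x, independent of income; and y* = (I − 3·p_y)/p_y.
At the given prices: x* = 3·9/6.78 = 3.9823, and y* = 2.6667.

x* = 3.9823, y* = 2.6667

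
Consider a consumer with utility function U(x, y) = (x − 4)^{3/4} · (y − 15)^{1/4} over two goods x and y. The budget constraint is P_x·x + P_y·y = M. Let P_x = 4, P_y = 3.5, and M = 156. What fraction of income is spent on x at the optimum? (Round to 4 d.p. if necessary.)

share on x = 0.5232

MRS = 3·(y−15)/(x−4). Tangency with P_x/P_y gives y−15 = (1/3)·(P_x/P_y)·(x−4).
Substituting into the budget: x* = 4 + 0.75·(M − 4·P_x − 15·P_y)/P_x, and y* = 15 + 0.25·(…)/P_y.
Discretionary income = 156 − 4·4 − 15·3.5 = 87.5; x* = 4 + 0.75·87.5/4 = 20.4062; y* = 15 + 0.25·87.5/3.5 = 21.25.
Expenditure on x: 4·20.4062 = 81.625; share = 0.5232.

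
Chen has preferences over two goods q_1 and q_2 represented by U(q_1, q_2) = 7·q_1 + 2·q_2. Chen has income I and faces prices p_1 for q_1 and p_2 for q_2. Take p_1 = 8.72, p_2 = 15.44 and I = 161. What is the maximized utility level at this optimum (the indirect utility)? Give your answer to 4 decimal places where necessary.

V = 129.2431

Linear utility — the consumer picks whichever good has higher MU/price: 7/8.72 = 0.8028 vs 2/15.44 = 0.1295.
q_1 gives more utility per dollar, so spend all income on q_1: q_1* = I/p_1, q_2* = 0.
Numerically: q_1* = 18.4633, q_2* = 0.
Utility at the optimum: U(18.4633, 0) = 129.2431.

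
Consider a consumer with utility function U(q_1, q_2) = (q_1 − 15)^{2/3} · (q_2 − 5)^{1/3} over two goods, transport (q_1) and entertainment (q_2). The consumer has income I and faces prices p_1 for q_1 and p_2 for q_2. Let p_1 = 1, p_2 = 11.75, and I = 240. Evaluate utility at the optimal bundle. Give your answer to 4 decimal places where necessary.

Substituting into the budget: q_1* = 15 + 2/3·(I − 15·p_1 − 5·p_2)/p_1, and q_2* = 5 + 1/3·(…)/p_2.
Discretionary income = 240 − 15·1 − 5·11.75 = 166.25; q_1* = 15 + 2/3·166.25/1 = 125.8333; q_2* = 5 + 1/3·166.25/11.75 = 9.7163.
Utility at the optimum: U(125.8333, 9.7163) = 38.6944.

V = 38.6944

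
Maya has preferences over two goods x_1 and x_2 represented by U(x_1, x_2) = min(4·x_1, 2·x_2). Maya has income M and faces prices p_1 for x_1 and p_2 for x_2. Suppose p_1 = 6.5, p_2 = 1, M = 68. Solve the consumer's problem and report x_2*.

x_2* = 16

With perfect complements, no substitution: consume in ratio x_1:x_2 = 2:4.
Budget: p_1·x_1 + p_2·2·x_1 = M, so (2·p_1 + 4·p_2)·x_1 = 2·M.
Demand: x_1*(p_1,p_2,M) = 2·M/(2·p_1 + 4·p_2), x_2* = 4·M/(2·p_1 + 4·p_2).
Here 2·6.5 + 4·1 = 17, giving x_2* = 16.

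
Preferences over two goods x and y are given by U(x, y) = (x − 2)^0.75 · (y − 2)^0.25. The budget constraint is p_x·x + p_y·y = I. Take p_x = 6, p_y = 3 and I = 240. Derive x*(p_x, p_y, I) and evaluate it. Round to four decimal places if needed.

x* = 29.75

MRS = 3·(y−2)/(x−2). Tangency with p_x/p_y gives y−2 = (1/3)·(p_x/p_y)·(x−2).
Substituting into the budget: x* = 2 + 0.75·(I − 2·p_x − 2·p_y)/p_x, and y* = 2 + 0.25·(…)/p_y.
Discretionary income = 240 − 2·6 − 2·3 = 222; x* = 2 + 0.75·222/6 = 29.75.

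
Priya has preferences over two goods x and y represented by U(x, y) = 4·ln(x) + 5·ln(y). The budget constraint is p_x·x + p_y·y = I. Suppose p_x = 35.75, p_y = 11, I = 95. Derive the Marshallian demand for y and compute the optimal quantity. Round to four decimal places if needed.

Tangency: MRS = (4/5)·y/x = p_x/p_y.
So 4·p_y·y = 5·p_x·x; combined with the budget, a share 4/9 of income goes to x.
Demand: x*(p_x,p_y,I) = 4/9·I/p_x and y* = 5/9·I/p_y.
At p_x=35.75, p_y=11, I=95: y* = 5/9·95/11 = 4.798.

y* = 4.798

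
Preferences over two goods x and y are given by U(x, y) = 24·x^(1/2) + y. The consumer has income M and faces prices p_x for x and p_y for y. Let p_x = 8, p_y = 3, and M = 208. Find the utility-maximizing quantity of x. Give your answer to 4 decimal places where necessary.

Utility is quasi-linear in y; the FOC for x is 12/√x = p_x/p_y.
Thus x* = (12·p_y/p_x)² — independent of M — with the rest of income spent on y.
Plugging in: x* = (12·3/8)² = 20.25.

x* = 20.25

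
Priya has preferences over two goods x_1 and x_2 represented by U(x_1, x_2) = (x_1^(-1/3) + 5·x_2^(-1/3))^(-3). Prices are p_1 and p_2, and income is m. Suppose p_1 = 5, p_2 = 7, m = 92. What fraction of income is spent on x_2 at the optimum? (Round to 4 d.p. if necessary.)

share on x_2 = 0.7843

From the CES first-order condition, (1/5)·(x_2/x_1)^(4/3) = p_1/p_2.
Solve for the ratio: x_2/x_1 = [5·p_1/p_2]^(0.75).
With the ratio pinned down, the budget gives x_1* = m/(p_1 + p_2·(x_2/x_1)) and x_2* = (x_2/x_1)·x_1*.
Numerically x_2/x_1 = 2.597954, so x_1* = 92/(5 + 7·2.597954) = 3.968 and x_2* = 2.597954·3.968 = 10.3086.
Expenditure on x_2: 7·10.3086 = 72.1602; share = 0.7843.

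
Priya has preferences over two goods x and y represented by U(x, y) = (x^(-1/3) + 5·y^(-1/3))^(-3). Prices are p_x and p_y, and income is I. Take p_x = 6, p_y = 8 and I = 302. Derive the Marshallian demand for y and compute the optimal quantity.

From the CES first-order condition, (1/5)·(y/x)^(4/3) = p_x/p_y.
Hence y/x = (5·p_x/p_y)^(1/(4/3)), i.e. raised to the 0.75 power.
Substitute y = (y/x)·x into the budget: x* = I/(p_x + p_y·(y/x)).
Numerically y/x = 2.694781, so x* = 302/(6 + 8·2.694781) = 10.9586 and y* = 2.694781·10.9586 = 29.531.

y* = 29.531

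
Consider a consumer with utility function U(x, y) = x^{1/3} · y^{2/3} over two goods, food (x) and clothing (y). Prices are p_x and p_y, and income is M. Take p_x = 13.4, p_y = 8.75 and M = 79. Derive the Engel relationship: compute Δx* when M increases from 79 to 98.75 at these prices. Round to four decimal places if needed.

Δx* = 0.4913

Tangency: MRS = (1/2)·y/x = p_x/p_y.
So 1/3·p_y·y = 2/3·p_x·x; combined with the budget, a share 1/3 of income goes to x.
Demand: x*(p_x,p_y,M) = 1/3·M/p_x and y* = 2/3·M/p_y.
At p_x=13.4, p_y=8.75, M=79: x* = 1/3·79/13.4 = 1.9652.
At M' = 98.75: x* = 2.4565. Change: 2.4565 − 1.9652 = 0.4913.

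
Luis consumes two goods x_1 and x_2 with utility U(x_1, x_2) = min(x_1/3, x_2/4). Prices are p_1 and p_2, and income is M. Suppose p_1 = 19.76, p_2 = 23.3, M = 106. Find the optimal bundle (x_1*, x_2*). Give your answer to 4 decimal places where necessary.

x_1* = 2.0855, x_2* = 2.7807

Demand: x_1*(p_1,p_2,M) = 3·M/(3·p_1 + 4·p_2), x_2* = 4·M/(3·p_1 + 4·p_2).
Here 3·19.76 + 4·23.3 = 152.48, giving x_1* = 2.0855 and x_2* = 2.7807.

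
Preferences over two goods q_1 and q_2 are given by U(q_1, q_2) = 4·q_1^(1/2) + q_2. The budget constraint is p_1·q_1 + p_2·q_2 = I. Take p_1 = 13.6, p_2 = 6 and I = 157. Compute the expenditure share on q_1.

Set MRS = p_1/p_2: 2·q_1^(−1/2) = p_1/p_2.
Solve: √q_1 = 2·p_2/p_1, so q_1*(p_1,p_2) = (2·p_2/p_1)², and q_2* = (I − p_1·q_1*)/p_2.
Plugging in: q_1* = (2·6/13.6)² = 0.7785, q_2* = 24.402.
Expenditure on q_1: 13.6·0.7785 = 10.5882; share = 0.0674.

share on q_1 = 0.0674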